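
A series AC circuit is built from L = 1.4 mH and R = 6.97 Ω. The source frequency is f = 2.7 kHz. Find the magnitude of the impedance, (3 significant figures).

24.8 Ω

ω = 2πf = 16960 rad/s
X_L = ωL = 23.8 Ω
Z = 6.97 + j23.8 Ω
|Z| = √(6.97² + 23.8²) = 24.8 Ω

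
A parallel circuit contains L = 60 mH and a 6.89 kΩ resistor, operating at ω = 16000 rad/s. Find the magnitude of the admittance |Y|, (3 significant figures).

X_L = ωL = 960 Ω
Parallel: admittances add. Y = 1/R + 1/(jωL)
Y = (0.000145 − j0.00104) S
|Y| = 0.00105 S → |Z| = 1/|Y| = 951 Ω, ∠Z = −∠Y = 82.1°

1.05 mS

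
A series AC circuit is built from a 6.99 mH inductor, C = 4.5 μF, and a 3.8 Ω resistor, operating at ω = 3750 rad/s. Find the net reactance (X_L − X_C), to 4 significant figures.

-33.05 Ω

X_L = ωL = 26.21 Ω
X_C = 1/(ωC) = 59.26 Ω
X = 26.21 − 59.26 = -33.05 Ω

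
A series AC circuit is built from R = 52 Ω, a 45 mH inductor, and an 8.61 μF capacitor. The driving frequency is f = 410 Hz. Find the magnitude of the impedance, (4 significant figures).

87.88 Ω

ω = 2πf = 2576 rad/s
X_L = ωL = 115.9 Ω
X_C = 1/(ωC) = 45.09 Ω
Net reactance X = X_L − X_C = 70.84 Ω
Z = 52.00 + j70.84 Ω
|Z| = √(52.00² + 70.84²) = 87.88 Ω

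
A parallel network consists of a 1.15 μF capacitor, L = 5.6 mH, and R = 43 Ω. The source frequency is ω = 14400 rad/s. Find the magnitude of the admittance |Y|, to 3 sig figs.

23.6 mS

X_L = ωL = 80.6 Ω
X_C = 1/(ωC) = 60.4 Ω
Parallel: admittances add. Y = 1/R + 1/(jωL) + jωC
Y = (0.0233 + j0.00416) S
|Y| = 0.0236 S → |Z| = 1/|Y| = 42.3 Ω, ∠Z = −∠Y = -10.1°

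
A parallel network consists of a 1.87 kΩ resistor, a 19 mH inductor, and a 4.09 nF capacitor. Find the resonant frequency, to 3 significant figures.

18.1 kHz

ω₀ = 1/√(LC) = 1/√(0.019 × 4.09e-09) = 113400 rad/s
f₀ = ω₀/(2π) = 18.1 kHz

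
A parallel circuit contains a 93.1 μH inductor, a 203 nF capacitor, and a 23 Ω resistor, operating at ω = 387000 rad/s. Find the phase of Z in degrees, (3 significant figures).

X_L = ωL = 36.0 Ω
X_C = 1/(ωC) = 12.7 Ω
Parallel: admittances add. Y = 1/R + 1/(jωL) + jωC
Y = (0.0435 + j0.0508) S
|Y| = 0.0669 S → |Z| = 1/|Y| = 15.0 Ω, ∠Z = −∠Y = -49.4°

-49.4°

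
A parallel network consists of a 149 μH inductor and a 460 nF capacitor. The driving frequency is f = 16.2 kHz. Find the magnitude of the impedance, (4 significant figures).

52.32 Ω

ω = 2πf = 101800 rad/s
X_L = ωL = 15.17 Ω
X_C = 1/(ωC) = 21.36 Ω
Parallel: admittances add. Y = 1/(jωL) + jωC
Y = (0 − j0.01911) S
|Y| = 0.01911 S → |Z| = 1/|Y| = 52.32 Ω, ∠Z = −∠Y = 90.00°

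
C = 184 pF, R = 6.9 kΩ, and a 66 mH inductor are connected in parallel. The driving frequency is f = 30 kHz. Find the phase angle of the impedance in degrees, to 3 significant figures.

17.5°

ω = 2πf = 188500 rad/s
X_L = ωL = 12400 Ω
X_C = 1/(ωC) = 28800 Ω
Parallel: admittances add. Y = 1/R + 1/(jωL) + jωC
Y = (0.000145 − j4.57e-05) S
|Y| = 0.000152 S → |Z| = 1/|Y| = 6580 Ω, ∠Z = −∠Y = 17.5°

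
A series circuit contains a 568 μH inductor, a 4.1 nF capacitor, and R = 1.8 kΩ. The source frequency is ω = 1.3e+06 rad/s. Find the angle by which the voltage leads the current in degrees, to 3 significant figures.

X_L = ωL = 738 Ω
X_C = 1/(ωC) = 188 Ω
Net reactance X = X_L − X_C = 551 Ω
Z = 1800 + j551 Ω
|Z| = √(1800² + 551²) = 1880 Ω
∠Z = arctan(551/1800) = 17.0°

17.0°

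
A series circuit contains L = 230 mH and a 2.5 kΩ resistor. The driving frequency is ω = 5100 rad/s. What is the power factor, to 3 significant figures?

0.905

X_L = ωL = 1170 Ω
Z = 2500 + j1170 Ω
|Z| = √(2500² + 1170²) = 2760 Ω
∠Z = arctan(1170/2500) = 25.1°
cos φ = cos(25.1°) = 0.905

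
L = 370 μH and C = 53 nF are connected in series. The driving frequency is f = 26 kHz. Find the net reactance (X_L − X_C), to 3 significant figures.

ω = 2πf = 163400 rad/s
X_L = ωL = 60.4 Ω
X_C = 1/(ωC) = 115 Ω
X = 60.4 − 115 = -55.1 Ω

-55.1 Ω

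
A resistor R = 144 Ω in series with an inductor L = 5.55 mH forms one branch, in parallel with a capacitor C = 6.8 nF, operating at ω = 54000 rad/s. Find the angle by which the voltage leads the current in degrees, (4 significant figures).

60.94°

X_L = ωL = 299.7 Ω
X_C = 1/(ωC) = 2723 Ω
Branch 1 (R+jX_L): Z₁ = 144.0 + j299.7 Ω, |Z₁| = 332.5 Ω
Branch 2 (−jX_C): Z₂ = −j2723 Ω
Parallel: Z = Z₁Z₂/(Z₁+Z₂), |Z| = 373.0 Ω, ∠Z = 60.94°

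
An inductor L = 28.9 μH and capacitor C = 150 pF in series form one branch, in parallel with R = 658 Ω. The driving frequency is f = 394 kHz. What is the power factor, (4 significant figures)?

ω = 2πf = 2.476e+06 rad/s
X_L = ωL = 71.54 Ω
X_C = 1/(ωC) = 2693 Ω
Branch 1: Z₁ = R = 658.0 Ω
Branch 2 (series LC): Z₂ = j(X_L − X_C) = −j2621 Ω
Parallel: Z = Z₁Z₂/(Z₁+Z₂), |Z| = 638.2 Ω, ∠Z = -14.09°
cos φ = cos(-14.09°) = 0.9699

0.9699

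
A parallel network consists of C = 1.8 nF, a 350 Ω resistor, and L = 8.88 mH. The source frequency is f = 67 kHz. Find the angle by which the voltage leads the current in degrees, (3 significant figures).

ω = 2πf = 421000 rad/s
X_L = ωL = 3740 Ω
X_C = 1/(ωC) = 1320 Ω
Parallel: admittances add. Y = 1/R + 1/(jωL) + jωC
Y = (0.00286 + j0.000490) S
|Y| = 0.00290 S → |Z| = 1/|Y| = 345 Ω, ∠Z = −∠Y = -9.74°

-9.74°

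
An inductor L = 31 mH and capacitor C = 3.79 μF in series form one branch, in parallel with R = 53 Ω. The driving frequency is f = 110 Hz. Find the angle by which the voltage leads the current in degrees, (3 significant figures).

-8.37°

ω = 2πf = 691.2 rad/s
X_L = ωL = 21.4 Ω
X_C = 1/(ωC) = 382 Ω
Branch 1: Z₁ = R = 53.0 Ω
Branch 2 (series LC): Z₂ = j(X_L − X_C) = −j360 Ω
Parallel: Z = Z₁Z₂/(Z₁+Z₂), |Z| = 52.4 Ω, ∠Z = -8.37°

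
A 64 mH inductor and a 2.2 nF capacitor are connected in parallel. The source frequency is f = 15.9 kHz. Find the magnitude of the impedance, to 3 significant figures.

15800 Ω

ω = 2πf = 99900 rad/s
X_L = ωL = 6390 Ω
X_C = 1/(ωC) = 4550 Ω
Parallel: admittances add. Y = 1/(jωL) + jωC
Y = (0 + j6.34e-05) S
|Y| = 6.34e-05 S → |Z| = 1/|Y| = 15800 Ω, ∠Z = −∠Y = -90.0°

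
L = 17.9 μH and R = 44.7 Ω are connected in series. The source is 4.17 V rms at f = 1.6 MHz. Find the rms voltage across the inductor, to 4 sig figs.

ω = 2πf = 1.005e+07 rad/s
X_L = ωL = 180.0 Ω
Z = 44.70 + j180.0 Ω
|Z| = √(44.70² + 180.0²) = 185.4 Ω
I = V/|Z| = 22.49 mA
V_L = I·|Z_L| = 0.02249 × 180.0 = 4.047 V

4.047 V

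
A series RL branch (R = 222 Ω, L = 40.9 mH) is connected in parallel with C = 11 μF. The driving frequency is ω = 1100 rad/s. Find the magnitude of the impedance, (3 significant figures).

X_L = ωL = 45.0 Ω
X_C = 1/(ωC) = 82.6 Ω
Branch 1 (R+jX_L): Z₁ = 222 + j45.0 Ω, |Z₁| = 227 Ω
Branch 2 (−jX_C): Z₂ = −j82.6 Ω
Parallel: Z = Z₁Z₂/(Z₁+Z₂), |Z| = 83.1 Ω, ∠Z = -68.9°

83.1 Ω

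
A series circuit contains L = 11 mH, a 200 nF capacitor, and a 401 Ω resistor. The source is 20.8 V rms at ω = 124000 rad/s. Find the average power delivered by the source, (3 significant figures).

X_L = ωL = 1360 Ω
X_C = 1/(ωC) = 40.3 Ω
Net reactance X = X_L − X_C = 1320 Ω
Z = 401 + j1320 Ω
|Z| = √(401² + 1320²) = 1380 Ω
∠Z = arctan(1320/401) = 73.1°
I = V/|Z| = 15.0 mA
P = VI cos φ = 20.8 × 0.0150 × cos(73.1°) = 90.7 mW

90.7 mW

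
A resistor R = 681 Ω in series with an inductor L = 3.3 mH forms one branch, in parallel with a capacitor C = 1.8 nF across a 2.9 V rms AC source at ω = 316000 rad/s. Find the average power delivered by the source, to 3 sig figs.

3.69 mW

X_L = ωL = 1040 Ω
X_C = 1/(ωC) = 1760 Ω
Branch 1 (R+jX_L): Z₁ = 681 + j1040 Ω, |Z₁| = 1250 Ω
Branch 2 (−jX_C): Z₂ = −j1760 Ω
Parallel: Z = Z₁Z₂/(Z₁+Z₂), |Z| = 2220 Ω, ∠Z = 13.3°
I = V/|Z| = 1.31 mA
P = VI cos φ = 2.9 × 0.00131 × cos(13.3°) = 3.69 mW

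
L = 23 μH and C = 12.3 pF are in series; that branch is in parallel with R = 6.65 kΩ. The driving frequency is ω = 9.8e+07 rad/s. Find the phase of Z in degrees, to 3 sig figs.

77.9°

X_L = ωL = 2250 Ω
X_C = 1/(ωC) = 830 Ω
Branch 1: Z₁ = R = 6650 Ω
Branch 2 (series LC): Z₂ = j(X_L − X_C) = j1420 Ω
Parallel: Z = Z₁Z₂/(Z₁+Z₂), |Z| = 1390 Ω, ∠Z = 77.9°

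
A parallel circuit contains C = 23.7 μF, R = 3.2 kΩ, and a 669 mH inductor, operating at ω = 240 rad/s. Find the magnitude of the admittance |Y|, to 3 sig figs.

624 μS

X_L = ωL = 161 Ω
X_C = 1/(ωC) = 176 Ω
Parallel: admittances add. Y = 1/R + 1/(jωL) + jωC
Y = (0.000313 − j0.000540) S
|Y| = 0.000624 S → |Z| = 1/|Y| = 1600 Ω, ∠Z = −∠Y = 60.0°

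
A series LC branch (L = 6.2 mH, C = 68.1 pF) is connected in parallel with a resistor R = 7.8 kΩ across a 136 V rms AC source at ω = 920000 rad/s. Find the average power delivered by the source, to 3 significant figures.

2.37 W

X_L = ωL = 5700 Ω
X_C = 1/(ωC) = 16000 Ω
Branch 1: Z₁ = R = 7800 Ω
Branch 2 (series LC): Z₂ = j(X_L − X_C) = −j10300 Ω
Parallel: Z = Z₁Z₂/(Z₁+Z₂), |Z| = 6210 Ω, ∠Z = -37.3°
I = V/|Z| = 21.9 mA
P = VI cos φ = 136 × 0.0219 × cos(-37.3°) = 2.37 W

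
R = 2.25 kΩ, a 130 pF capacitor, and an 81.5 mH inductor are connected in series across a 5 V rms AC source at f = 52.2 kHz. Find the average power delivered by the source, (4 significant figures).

3.560 mW

ω = 2πf = 328000 rad/s
X_L = ωL = 26730 Ω
X_C = 1/(ωC) = 23450 Ω
Net reactance X = X_L − X_C = 3277 Ω
Z = 2250 + j3277 Ω
|Z| = √(2250² + 3277²) = 3975 Ω
∠Z = arctan(3277/2250) = 55.53°
I = V/|Z| = 1.258 mA
P = VI cos φ = 5 × 0.001258 × cos(55.53°) = 3.560 mW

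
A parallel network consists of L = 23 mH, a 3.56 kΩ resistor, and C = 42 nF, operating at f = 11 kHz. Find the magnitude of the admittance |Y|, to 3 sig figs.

2.29 mS

ω = 2πf = 69120 rad/s
X_L = ωL = 1590 Ω
X_C = 1/(ωC) = 344 Ω
Parallel: admittances add. Y = 1/R + 1/(jωL) + jωC
Y = (0.000281 + j0.00227) S
|Y| = 0.00229 S → |Z| = 1/|Y| = 436 Ω, ∠Z = −∠Y = -83.0°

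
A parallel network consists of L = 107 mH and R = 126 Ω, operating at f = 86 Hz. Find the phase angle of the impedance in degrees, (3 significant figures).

ω = 2πf = 540.4 rad/s
X_L = ωL = 57.8 Ω
Parallel: admittances add. Y = 1/R + 1/(jωL)
Y = (0.00794 − j0.0173) S
|Y| = 0.0190 S → |Z| = 1/|Y| = 52.5 Ω, ∠Z = −∠Y = 65.4°

65.4°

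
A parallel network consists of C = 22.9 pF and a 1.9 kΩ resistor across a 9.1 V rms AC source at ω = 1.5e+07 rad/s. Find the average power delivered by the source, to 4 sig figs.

X_C = 1/(ωC) = 2911 Ω
Parallel: admittances add. Y = 1/R + jωC
Y = (0.0005263 + j0.0003435) S
|Y| = 0.0006285 S → |Z| = 1/|Y| = 1591 Ω, ∠Z = −∠Y = -33.13°
I = V/|Z| = 5.719 mA
P = VI cos φ = 9.1 × 0.005719 × cos(-33.13°) = 43.58 mW

43.58 mW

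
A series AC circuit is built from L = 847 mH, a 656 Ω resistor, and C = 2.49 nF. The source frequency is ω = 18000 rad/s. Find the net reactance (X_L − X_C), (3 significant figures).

-7070 Ω

X_L = ωL = 15200 Ω
X_C = 1/(ωC) = 22300 Ω
X = 15200 − 22300 = -7070 Ω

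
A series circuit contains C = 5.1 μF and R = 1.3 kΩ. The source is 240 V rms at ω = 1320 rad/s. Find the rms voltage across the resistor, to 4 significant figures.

238.4 V

X_C = 1/(ωC) = 148.5 Ω
Z = 1300 − j148.5 Ω
|Z| = √(1300² + 148.5²) = 1308 Ω
I = V/|Z| = 183.4 mA
V_R = I·|Z_R| = 0.1834 × 1300 = 238.4 V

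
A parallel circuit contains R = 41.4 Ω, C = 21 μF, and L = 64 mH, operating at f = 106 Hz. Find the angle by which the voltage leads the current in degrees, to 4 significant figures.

21.42°

ω = 2πf = 666.0 rad/s
X_L = ωL = 42.63 Ω
X_C = 1/(ωC) = 71.50 Ω
Parallel: admittances add. Y = 1/R + 1/(jωL) + jωC
Y = (0.02415 − j0.009474) S
|Y| = 0.02595 S → |Z| = 1/|Y| = 38.54 Ω, ∠Z = −∠Y = 21.42°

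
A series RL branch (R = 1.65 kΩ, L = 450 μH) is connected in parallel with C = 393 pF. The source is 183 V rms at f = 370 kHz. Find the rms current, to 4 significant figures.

ω = 2πf = 2.325e+06 rad/s
X_L = ωL = 1046 Ω
X_C = 1/(ωC) = 1095 Ω
Branch 1 (R+jX_L): Z₁ = 1650 + j1046 Ω, |Z₁| = 1954 Ω
Branch 2 (−jX_C): Z₂ = −j1095 Ω
Parallel: Z = Z₁Z₂/(Z₁+Z₂), |Z| = 1295 Ω, ∠Z = -55.94°
I = V/|Z| = 183/1295 = 141.3 mA

141.3 mA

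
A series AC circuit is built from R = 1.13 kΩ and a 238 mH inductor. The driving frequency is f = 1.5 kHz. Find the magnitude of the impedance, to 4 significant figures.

ω = 2πf = 9425 rad/s
X_L = ωL = 2243 Ω
Z = 1130 + j2243 Ω
|Z| = √(1130² + 2243²) = 2512 Ω

2512 Ω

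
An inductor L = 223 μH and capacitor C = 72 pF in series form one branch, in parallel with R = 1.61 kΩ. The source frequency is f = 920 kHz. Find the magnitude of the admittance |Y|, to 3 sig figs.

ω = 2πf = 5.781e+06 rad/s
X_L = ωL = 1290 Ω
X_C = 1/(ωC) = 2400 Ω
Branch 1: Z₁ = R = 1610 Ω
Branch 2 (series LC): Z₂ = j(X_L − X_C) = −j1110 Ω
Parallel: Z = Z₁Z₂/(Z₁+Z₂), |Z| = 916 Ω, ∠Z = -55.3°
|Y| = 1/|Z| = 1.09 mS

1.09 mS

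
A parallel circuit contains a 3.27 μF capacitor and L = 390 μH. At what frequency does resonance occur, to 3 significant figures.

ω₀ = 1/√(LC) = 1/√(0.00039 × 3.27e-06) = 28000 rad/s
f₀ = ω₀/(2π) = 4.46 kHz

4.46 kHz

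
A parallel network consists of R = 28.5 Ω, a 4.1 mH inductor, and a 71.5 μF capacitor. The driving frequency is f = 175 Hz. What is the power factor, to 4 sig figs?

0.2380

ω = 2πf = 1100 rad/s
X_L = ωL = 4.508 Ω
X_C = 1/(ωC) = 12.72 Ω
Parallel: admittances add. Y = 1/R + 1/(jωL) + jωC
Y = (0.03509 − j0.1432) S
|Y| = 0.1474 S → |Z| = 1/|Y| = 6.783 Ω, ∠Z = −∠Y = 76.23°
cos φ = cos(76.23°) = 0.2380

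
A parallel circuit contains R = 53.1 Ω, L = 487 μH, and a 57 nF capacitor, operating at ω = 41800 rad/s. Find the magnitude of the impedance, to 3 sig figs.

19.8 Ω

X_L = ωL = 20.4 Ω
X_C = 1/(ωC) = 420 Ω
Parallel: admittances add. Y = 1/R + 1/(jωL) + jωC
Y = (0.0188 − j0.0467) S
|Y| = 0.0504 S → |Z| = 1/|Y| = 19.8 Ω, ∠Z = −∠Y = 68.1°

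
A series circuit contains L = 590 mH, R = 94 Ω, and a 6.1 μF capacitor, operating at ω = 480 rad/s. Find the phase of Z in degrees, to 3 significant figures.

X_L = ωL = 283 Ω
X_C = 1/(ωC) = 342 Ω
Net reactance X = X_L − X_C = -58.3 Ω
Z = 94.0 − j58.3 Ω
|Z| = √(94.0² + 58.3²) = 111 Ω
∠Z = arctan(-58.3/94.0) = -31.8°

-31.8°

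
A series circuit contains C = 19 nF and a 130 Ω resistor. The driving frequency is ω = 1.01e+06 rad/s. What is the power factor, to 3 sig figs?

0.928

X_C = 1/(ωC) = 52.1 Ω
Z = 130 − j52.1 Ω
|Z| = √(130² + 52.1²) = 140 Ω
∠Z = arctan(-52.1/130) = -21.8°
cos φ = cos(-21.8°) = 0.928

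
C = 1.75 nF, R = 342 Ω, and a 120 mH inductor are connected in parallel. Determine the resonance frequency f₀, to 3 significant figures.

11.0 kHz

ω₀ = 1/√(LC) = 1/√(0.12 × 1.75e-09) = 69010 rad/s
f₀ = ω₀/(2π) = 11.0 kHz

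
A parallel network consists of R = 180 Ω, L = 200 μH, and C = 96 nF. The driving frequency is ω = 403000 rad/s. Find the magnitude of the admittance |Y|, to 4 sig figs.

X_L = ωL = 80.60 Ω
X_C = 1/(ωC) = 25.85 Ω
Parallel: admittances add. Y = 1/R + 1/(jωL) + jωC
Y = (0.005556 + j0.02628) S
|Y| = 0.02686 S → |Z| = 1/|Y| = 37.23 Ω, ∠Z = −∠Y = -78.06°

26.86 mS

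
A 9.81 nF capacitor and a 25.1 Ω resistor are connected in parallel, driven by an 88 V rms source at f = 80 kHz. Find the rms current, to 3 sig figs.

3.53 A

ω = 2πf = 502700 rad/s
X_C = 1/(ωC) = 203 Ω
Parallel: admittances add. Y = 1/R + jωC
Y = (0.0398 + j0.00493) S
|Y| = 0.0401 S → |Z| = 1/|Y| = 24.9 Ω, ∠Z = −∠Y = -7.06°
I = V/|Z| = 88/24.9 = 3.53 A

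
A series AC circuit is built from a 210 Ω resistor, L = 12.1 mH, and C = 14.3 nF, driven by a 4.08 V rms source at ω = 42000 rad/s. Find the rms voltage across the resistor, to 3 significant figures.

0.729 V

X_L = ωL = 508 Ω
X_C = 1/(ωC) = 1670 Ω
Net reactance X = X_L − X_C = -1160 Ω
Z = 210 − j1160 Ω
|Z| = √(210² + 1160²) = 1180 Ω
I = V/|Z| = 3.47 mA
V_R = I·|Z_R| = 0.00347 × 210 = 0.729 V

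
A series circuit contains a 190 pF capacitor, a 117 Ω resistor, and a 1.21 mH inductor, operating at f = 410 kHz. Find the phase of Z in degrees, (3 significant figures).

83.8°

ω = 2πf = 2.576e+06 rad/s
X_L = ωL = 3120 Ω
X_C = 1/(ωC) = 2040 Ω
Net reactance X = X_L − X_C = 1070 Ω
Z = 117 + j1070 Ω
|Z| = √(117² + 1070²) = 1080 Ω
∠Z = arctan(1070/117) = 83.8°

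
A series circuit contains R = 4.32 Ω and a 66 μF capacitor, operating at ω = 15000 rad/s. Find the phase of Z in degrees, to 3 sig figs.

X_C = 1/(ωC) = 1.01 Ω
Z = 4.32 − j1.01 Ω
|Z| = √(4.32² + 1.01²) = 4.44 Ω
∠Z = arctan(-1.01/4.32) = -13.2°

-13.2°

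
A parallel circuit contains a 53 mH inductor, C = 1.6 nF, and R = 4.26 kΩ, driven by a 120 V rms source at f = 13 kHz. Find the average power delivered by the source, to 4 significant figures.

3.380 W

ω = 2πf = 81680 rad/s
X_L = ωL = 4329 Ω
X_C = 1/(ωC) = 7652 Ω
Parallel: admittances add. Y = 1/R + 1/(jωL) + jωC
Y = (0.0002347 − j0.0001003) S
|Y| = 0.0002553 S → |Z| = 1/|Y| = 3917 Ω, ∠Z = −∠Y = 23.14°
I = V/|Z| = 30.63 mA
P = VI cos φ = 120 × 0.03063 × cos(23.14°) = 3.380 W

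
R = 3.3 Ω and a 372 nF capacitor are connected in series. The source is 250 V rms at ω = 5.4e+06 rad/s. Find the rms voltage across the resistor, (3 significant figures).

X_C = 1/(ωC) = 0.498 Ω
Z = 3.30 − j0.498 Ω
|Z| = √(3.30² + 0.498²) = 3.34 Ω
I = V/|Z| = 74.9 A
V_R = I·|Z_R| = 74.9 × 3.30 = 247 V

247 V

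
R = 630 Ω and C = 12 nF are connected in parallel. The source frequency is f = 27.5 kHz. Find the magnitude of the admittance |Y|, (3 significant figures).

ω = 2πf = 172800 rad/s
X_C = 1/(ωC) = 482 Ω
Parallel: admittances add. Y = 1/R + jωC
Y = (0.00159 + j0.00207) S
|Y| = 0.00261 S → |Z| = 1/|Y| = 383 Ω, ∠Z = −∠Y = -52.6°

2.61 mS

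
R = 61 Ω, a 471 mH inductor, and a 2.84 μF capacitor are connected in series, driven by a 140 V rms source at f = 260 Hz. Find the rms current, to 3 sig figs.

251 mA

ω = 2πf = 1634 rad/s
X_L = ωL = 769 Ω
X_C = 1/(ωC) = 216 Ω
Net reactance X = X_L − X_C = 554 Ω
Z = 61.0 + j554 Ω
|Z| = √(61.0² + 554²) = 557 Ω
I = V/|Z| = 140/557 = 251 mA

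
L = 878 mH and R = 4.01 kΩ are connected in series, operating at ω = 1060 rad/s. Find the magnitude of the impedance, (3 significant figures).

4120 Ω

X_L = ωL = 931 Ω
Z = 4010 + j931 Ω
|Z| = √(4010² + 931²) = 4120 Ω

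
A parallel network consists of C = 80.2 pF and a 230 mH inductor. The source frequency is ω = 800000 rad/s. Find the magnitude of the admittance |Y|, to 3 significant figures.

X_L = ωL = 184000 Ω
X_C = 1/(ωC) = 15600 Ω
Parallel: admittances add. Y = 1/(jωL) + jωC
Y = (0 + j5.87e-05) S
|Y| = 5.87e-05 S → |Z| = 1/|Y| = 17000 Ω, ∠Z = −∠Y = -90.0°

58.7 μS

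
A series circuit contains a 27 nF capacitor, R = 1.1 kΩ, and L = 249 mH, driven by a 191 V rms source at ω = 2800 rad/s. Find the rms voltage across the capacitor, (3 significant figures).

X_L = ωL = 697 Ω
X_C = 1/(ωC) = 13200 Ω
Net reactance X = X_L − X_C = -12500 Ω
Z = 1100 − j12500 Ω
|Z| = √(1100² + 12500²) = 12600 Ω
I = V/|Z| = 15.2 mA
V_C = I·|Z_C| = 0.0152 × 13200 = 201 V

201 V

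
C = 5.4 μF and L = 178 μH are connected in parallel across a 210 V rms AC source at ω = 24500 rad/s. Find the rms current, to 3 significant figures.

X_L = ωL = 4.36 Ω
X_C = 1/(ωC) = 7.56 Ω
Parallel: admittances add. Y = 1/(jωL) + jωC
Y = (0 − j0.0970) S
|Y| = 0.0970 S → |Z| = 1/|Y| = 10.3 Ω, ∠Z = −∠Y = 90.0°
I = V/|Z| = 210/10.3 = 20.4 A

20.4 A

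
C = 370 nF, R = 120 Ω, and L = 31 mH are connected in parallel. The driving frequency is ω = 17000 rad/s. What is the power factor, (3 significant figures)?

X_L = ωL = 527 Ω
X_C = 1/(ωC) = 159 Ω
Parallel: admittances add. Y = 1/R + 1/(jωL) + jωC
Y = (0.00833 + j0.00439) S
|Y| = 0.00942 S → |Z| = 1/|Y| = 106 Ω, ∠Z = −∠Y = -27.8°
cos φ = cos(-27.8°) = 0.885

0.885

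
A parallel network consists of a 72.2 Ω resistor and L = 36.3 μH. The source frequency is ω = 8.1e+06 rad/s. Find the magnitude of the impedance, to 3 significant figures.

X_L = ωL = 294 Ω
Parallel: admittances add. Y = 1/R + 1/(jωL)
Y = (0.0139 − j0.00340) S
|Y| = 0.0143 S → |Z| = 1/|Y| = 70.1 Ω, ∠Z = −∠Y = 13.8°

70.1 Ω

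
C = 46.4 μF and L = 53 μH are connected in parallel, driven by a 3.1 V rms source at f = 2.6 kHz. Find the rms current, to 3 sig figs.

1.23 A

ω = 2πf = 16340 rad/s
X_L = ωL = 0.866 Ω
X_C = 1/(ωC) = 1.32 Ω
Parallel: admittances add. Y = 1/(jωL) + jωC
Y = (0 − j0.397) S
|Y| = 0.397 S → |Z| = 1/|Y| = 2.52 Ω, ∠Z = −∠Y = 90.0°
I = V/|Z| = 3.1/2.52 = 1.23 A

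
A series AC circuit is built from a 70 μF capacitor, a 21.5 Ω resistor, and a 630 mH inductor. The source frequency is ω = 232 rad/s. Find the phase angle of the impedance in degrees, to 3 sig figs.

X_L = ωL = 146 Ω
X_C = 1/(ωC) = 61.6 Ω
Net reactance X = X_L − X_C = 84.6 Ω
Z = 21.5 + j84.6 Ω
|Z| = √(21.5² + 84.6²) = 87.3 Ω
∠Z = arctan(84.6/21.5) = 75.7°

75.7°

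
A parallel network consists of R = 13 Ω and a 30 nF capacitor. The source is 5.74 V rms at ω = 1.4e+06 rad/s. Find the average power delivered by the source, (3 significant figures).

X_C = 1/(ωC) = 23.8 Ω
Parallel: admittances add. Y = 1/R + jωC
Y = (0.0769 + j0.0420) S
|Y| = 0.0876 S → |Z| = 1/|Y| = 11.4 Ω, ∠Z = −∠Y = -28.6°
I = V/|Z| = 503 mA
P = VI cos φ = 5.74 × 0.503 × cos(-28.6°) = 2.53 W

2.53 W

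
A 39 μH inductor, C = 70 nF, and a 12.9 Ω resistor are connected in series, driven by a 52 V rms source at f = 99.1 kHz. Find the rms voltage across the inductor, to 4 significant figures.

ω = 2πf = 622700 rad/s
X_L = ωL = 24.28 Ω
X_C = 1/(ωC) = 22.94 Ω
Net reactance X = X_L − X_C = 1.341 Ω
Z = 12.90 + j1.341 Ω
|Z| = √(12.90² + 1.341²) = 12.97 Ω
I = V/|Z| = 4.009 A
V_L = I·|Z_L| = 4.009 × 24.28 = 97.36 V

97.36 V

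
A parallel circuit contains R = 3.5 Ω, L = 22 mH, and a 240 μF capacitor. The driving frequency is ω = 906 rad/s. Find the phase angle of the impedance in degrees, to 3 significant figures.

-30.3°

X_L = ωL = 19.9 Ω
X_C = 1/(ωC) = 4.60 Ω
Parallel: admittances add. Y = 1/R + 1/(jωL) + jωC
Y = (0.286 + j0.167) S
|Y| = 0.331 S → |Z| = 1/|Y| = 3.02 Ω, ∠Z = −∠Y = -30.3°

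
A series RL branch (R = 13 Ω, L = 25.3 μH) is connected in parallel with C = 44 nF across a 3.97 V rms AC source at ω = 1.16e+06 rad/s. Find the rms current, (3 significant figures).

X_L = ωL = 29.3 Ω
X_C = 1/(ωC) = 19.6 Ω
Branch 1 (R+jX_L): Z₁ = 13.0 + j29.3 Ω, |Z₁| = 32.1 Ω
Branch 2 (−jX_C): Z₂ = −j19.6 Ω
Parallel: Z = Z₁Z₂/(Z₁+Z₂), |Z| = 38.7 Ω, ∠Z = -60.8°
I = V/|Z| = 3.97/38.7 = 103 mA

103 mA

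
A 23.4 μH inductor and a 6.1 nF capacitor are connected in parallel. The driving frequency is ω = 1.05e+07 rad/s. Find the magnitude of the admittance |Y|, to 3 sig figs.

X_L = ωL = 246 Ω
X_C = 1/(ωC) = 15.6 Ω
Parallel: admittances add. Y = 1/(jωL) + jωC
Y = (0 + j0.0600) S
|Y| = 0.0600 S → |Z| = 1/|Y| = 16.7 Ω, ∠Z = −∠Y = -90.0°

60.0 mS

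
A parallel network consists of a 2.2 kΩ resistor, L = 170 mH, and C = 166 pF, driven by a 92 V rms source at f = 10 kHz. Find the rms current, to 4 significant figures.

42.51 mA

ω = 2πf = 62830 rad/s
X_L = ωL = 10680 Ω
X_C = 1/(ωC) = 95880 Ω
Parallel: admittances add. Y = 1/R + 1/(jωL) + jωC
Y = (0.0004545 − j8.319e-05) S
|Y| = 0.0004621 S → |Z| = 1/|Y| = 2164 Ω, ∠Z = −∠Y = 10.37°
I = V/|Z| = 92/2164 = 42.51 mA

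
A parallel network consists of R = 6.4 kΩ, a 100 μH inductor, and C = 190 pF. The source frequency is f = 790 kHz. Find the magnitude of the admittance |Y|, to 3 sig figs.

ω = 2πf = 4.964e+06 rad/s
X_L = ωL = 496 Ω
X_C = 1/(ωC) = 1060 Ω
Parallel: admittances add. Y = 1/R + 1/(jωL) + jωC
Y = (0.000156 − j0.00107) S
|Y| = 0.00108 S → |Z| = 1/|Y| = 923 Ω, ∠Z = −∠Y = 81.7°

1.08 mS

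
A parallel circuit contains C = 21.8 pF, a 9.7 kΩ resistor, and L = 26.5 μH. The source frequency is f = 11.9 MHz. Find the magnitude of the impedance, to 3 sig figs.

ω = 2πf = 7.477e+07 rad/s
X_L = ωL = 1980 Ω
X_C = 1/(ωC) = 614 Ω
Parallel: admittances add. Y = 1/R + 1/(jωL) + jωC
Y = (0.000103 + j0.00113) S
|Y| = 0.00113 S → |Z| = 1/|Y| = 885 Ω, ∠Z = −∠Y = -84.8°

885 Ω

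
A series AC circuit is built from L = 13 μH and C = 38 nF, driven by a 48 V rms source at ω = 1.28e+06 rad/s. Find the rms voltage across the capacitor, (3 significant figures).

X_L = ωL = 16.6 Ω
X_C = 1/(ωC) = 20.6 Ω
Net reactance X = X_L − X_C = -3.92 Ω
Z = − j3.92 Ω
|Z| = √(0² + 3.92²) = 3.92 Ω
I = V/|Z| = 12.2 A
V_C = I·|Z_C| = 12.2 × 20.6 = 252 V

252 V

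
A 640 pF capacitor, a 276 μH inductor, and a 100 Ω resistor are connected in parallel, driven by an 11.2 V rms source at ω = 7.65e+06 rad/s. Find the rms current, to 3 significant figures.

122 mA

X_L = ωL = 2110 Ω
X_C = 1/(ωC) = 204 Ω
Parallel: admittances add. Y = 1/R + 1/(jωL) + jωC
Y = (0.0100 + j0.00442) S
|Y| = 0.0109 S → |Z| = 1/|Y| = 91.5 Ω, ∠Z = −∠Y = -23.9°
I = V/|Z| = 11.2/91.5 = 122 mA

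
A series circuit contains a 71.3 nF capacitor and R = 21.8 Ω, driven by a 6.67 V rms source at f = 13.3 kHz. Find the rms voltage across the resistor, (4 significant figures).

ω = 2πf = 83570 rad/s
X_C = 1/(ωC) = 167.8 Ω
Z = 21.80 − j167.8 Ω
|Z| = √(21.80² + 167.8²) = 169.2 Ω
I = V/|Z| = 39.41 mA
V_R = I·|Z_R| = 0.03941 × 21.80 = 0.8592 V

0.8592 V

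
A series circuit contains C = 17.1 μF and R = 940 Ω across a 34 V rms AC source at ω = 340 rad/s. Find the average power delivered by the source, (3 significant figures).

1.19 W

X_C = 1/(ωC) = 172 Ω
Z = 940 − j172 Ω
|Z| = √(940² + 172²) = 956 Ω
∠Z = arctan(-172/940) = -10.4°
I = V/|Z| = 35.6 mA
P = VI cos φ = 34 × 0.0356 × cos(-10.4°) = 1.19 W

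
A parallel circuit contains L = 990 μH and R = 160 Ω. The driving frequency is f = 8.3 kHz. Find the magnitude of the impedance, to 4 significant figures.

49.13 Ω

ω = 2πf = 52150 rad/s
X_L = ωL = 51.63 Ω
Parallel: admittances add. Y = 1/R + 1/(jωL)
Y = (0.006250 − j0.01937) S
|Y| = 0.02035 S → |Z| = 1/|Y| = 49.13 Ω, ∠Z = −∠Y = 72.12°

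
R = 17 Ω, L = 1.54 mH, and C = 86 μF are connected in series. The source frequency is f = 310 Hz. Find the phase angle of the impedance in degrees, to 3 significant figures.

ω = 2πf = 1948 rad/s
X_L = ωL = 3.00 Ω
X_C = 1/(ωC) = 5.97 Ω
Net reactance X = X_L − X_C = -2.97 Ω
Z = 17.0 − j2.97 Ω
|Z| = √(17.0² + 2.97²) = 17.3 Ω
∠Z = arctan(-2.97/17.0) = -9.91°

-9.91°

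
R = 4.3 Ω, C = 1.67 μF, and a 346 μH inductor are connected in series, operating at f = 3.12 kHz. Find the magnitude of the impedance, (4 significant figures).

ω = 2πf = 19600 rad/s
X_L = ωL = 6.783 Ω
X_C = 1/(ωC) = 30.55 Ω
Net reactance X = X_L − X_C = -23.76 Ω
Z = 4.300 − j23.76 Ω
|Z| = √(4.300² + 23.76²) = 24.15 Ω

24.15 Ω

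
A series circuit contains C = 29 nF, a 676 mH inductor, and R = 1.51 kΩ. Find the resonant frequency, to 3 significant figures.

1.14 kHz

ω₀ = 1/√(LC) = 1/√(0.676 × 2.9e-08) = 7142 rad/s
f₀ = ω₀/(2π) = 1.14 kHz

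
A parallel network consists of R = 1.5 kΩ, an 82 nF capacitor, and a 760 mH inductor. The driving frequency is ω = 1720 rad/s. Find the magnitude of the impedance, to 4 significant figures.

1095 Ω

X_L = ωL = 1307 Ω
X_C = 1/(ωC) = 7090 Ω
Parallel: admittances add. Y = 1/R + 1/(jωL) + jωC
Y = (0.0006667 − j0.0006240) S
|Y| = 0.0009131 S → |Z| = 1/|Y| = 1095 Ω, ∠Z = −∠Y = 43.10°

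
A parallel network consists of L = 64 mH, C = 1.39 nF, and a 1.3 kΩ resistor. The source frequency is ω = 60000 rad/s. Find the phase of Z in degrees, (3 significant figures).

X_L = ωL = 3840 Ω
X_C = 1/(ωC) = 12000 Ω
Parallel: admittances add. Y = 1/R + 1/(jωL) + jωC
Y = (0.000769 − j0.000177) S
|Y| = 0.000789 S → |Z| = 1/|Y| = 1270 Ω, ∠Z = −∠Y = 13.0°

13.0°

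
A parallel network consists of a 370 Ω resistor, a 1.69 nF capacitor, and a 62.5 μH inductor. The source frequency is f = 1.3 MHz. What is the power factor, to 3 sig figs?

ω = 2πf = 8.168e+06 rad/s
X_L = ωL = 511 Ω
X_C = 1/(ωC) = 72.4 Ω
Parallel: admittances add. Y = 1/R + 1/(jωL) + jωC
Y = (0.00270 + j0.0118) S
|Y| = 0.0121 S → |Z| = 1/|Y| = 82.3 Ω, ∠Z = −∠Y = -77.1°
cos φ = cos(-77.1°) = 0.222

0.222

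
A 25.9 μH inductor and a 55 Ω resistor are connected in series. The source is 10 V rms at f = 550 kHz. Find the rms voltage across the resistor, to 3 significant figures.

5.24 V

ω = 2πf = 3.456e+06 rad/s
X_L = ωL = 89.5 Ω
Z = 55.0 + j89.5 Ω
|Z| = √(55.0² + 89.5²) = 105 Ω
I = V/|Z| = 95.2 mA
V_R = I·|Z_R| = 0.0952 × 55.0 = 5.24 V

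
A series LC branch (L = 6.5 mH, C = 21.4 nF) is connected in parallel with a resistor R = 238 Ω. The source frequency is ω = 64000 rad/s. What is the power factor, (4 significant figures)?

X_L = ωL = 416.0 Ω
X_C = 1/(ωC) = 730.1 Ω
Branch 1: Z₁ = R = 238.0 Ω
Branch 2 (series LC): Z₂ = j(X_L − X_C) = −j314.1 Ω
Parallel: Z = Z₁Z₂/(Z₁+Z₂), |Z| = 189.7 Ω, ∠Z = -37.15°
cos φ = cos(-37.15°) = 0.7971

0.7971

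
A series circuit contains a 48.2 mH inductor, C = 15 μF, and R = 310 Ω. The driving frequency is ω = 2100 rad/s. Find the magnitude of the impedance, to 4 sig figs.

X_L = ωL = 101.2 Ω
X_C = 1/(ωC) = 31.75 Ω
Net reactance X = X_L − X_C = 69.47 Ω
Z = 310.0 + j69.47 Ω
|Z| = √(310.0² + 69.47²) = 317.7 Ω

317.7 Ω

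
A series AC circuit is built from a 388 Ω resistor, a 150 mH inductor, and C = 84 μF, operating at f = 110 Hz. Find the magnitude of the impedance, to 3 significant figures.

398 Ω

ω = 2πf = 691.2 rad/s
X_L = ωL = 104 Ω
X_C = 1/(ωC) = 17.2 Ω
Net reactance X = X_L − X_C = 86.4 Ω
Z = 388 + j86.4 Ω
|Z| = √(388² + 86.4²) = 398 Ω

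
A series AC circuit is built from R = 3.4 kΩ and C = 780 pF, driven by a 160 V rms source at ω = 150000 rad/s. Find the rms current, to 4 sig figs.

17.39 mA

X_C = 1/(ωC) = 8547 Ω
Z = 3400 − j8547 Ω
|Z| = √(3400² + 8547²) = 9198 Ω
I = V/|Z| = 160/9198 = 17.39 mA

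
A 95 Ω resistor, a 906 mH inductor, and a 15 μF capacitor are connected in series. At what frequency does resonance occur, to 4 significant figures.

ω₀ = 1/√(LC) = 1/√(0.906 × 1.5e-05) = 271.3 rad/s
f₀ = ω₀/(2π) = 43.17 Hz

43.17 Hz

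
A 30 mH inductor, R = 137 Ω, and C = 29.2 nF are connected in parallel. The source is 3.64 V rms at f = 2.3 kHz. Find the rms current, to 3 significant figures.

ω = 2πf = 14450 rad/s
X_L = ωL = 434 Ω
X_C = 1/(ωC) = 2370 Ω
Parallel: admittances add. Y = 1/R + 1/(jωL) + jωC
Y = (0.00730 − j0.00188) S
|Y| = 0.00754 S → |Z| = 1/|Y| = 133 Ω, ∠Z = −∠Y = 14.5°
I = V/|Z| = 3.64/133 = 27.4 mA

27.4 mA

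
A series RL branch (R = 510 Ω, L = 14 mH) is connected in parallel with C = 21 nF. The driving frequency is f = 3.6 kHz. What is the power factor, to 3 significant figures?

ω = 2πf = 22620 rad/s
X_L = ωL = 317 Ω
X_C = 1/(ωC) = 2110 Ω
Branch 1 (R+jX_L): Z₁ = 510 + j317 Ω, |Z₁| = 600 Ω
Branch 2 (−jX_C): Z₂ = −j2110 Ω
Parallel: Z = Z₁Z₂/(Z₁+Z₂), |Z| = 680 Ω, ∠Z = 15.9°
cos φ = cos(15.9°) = 0.962

0.962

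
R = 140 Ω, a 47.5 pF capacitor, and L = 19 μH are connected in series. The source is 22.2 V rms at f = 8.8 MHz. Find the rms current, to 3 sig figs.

32.4 mA

ω = 2πf = 5.529e+07 rad/s
X_L = ωL = 1050 Ω
X_C = 1/(ωC) = 381 Ω
Net reactance X = X_L − X_C = 670 Ω
Z = 140 + j670 Ω
|Z| = √(140² + 670²) = 684 Ω
I = V/|Z| = 22.2/684 = 32.4 mA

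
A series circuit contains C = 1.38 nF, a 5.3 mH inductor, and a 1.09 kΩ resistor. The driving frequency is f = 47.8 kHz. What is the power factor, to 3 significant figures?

ω = 2πf = 300300 rad/s
X_L = ωL = 1590 Ω
X_C = 1/(ωC) = 2410 Ω
Net reactance X = X_L − X_C = -821 Ω
Z = 1090 − j821 Ω
|Z| = √(1090² + 821²) = 1360 Ω
∠Z = arctan(-821/1090) = -37.0°
cos φ = cos(-37.0°) = 0.799

0.799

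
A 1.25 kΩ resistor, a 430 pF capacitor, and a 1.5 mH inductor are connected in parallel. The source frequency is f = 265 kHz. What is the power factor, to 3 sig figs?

0.930

ω = 2πf = 1.665e+06 rad/s
X_L = ωL = 2500 Ω
X_C = 1/(ωC) = 1400 Ω
Parallel: admittances add. Y = 1/R + 1/(jωL) + jωC
Y = (0.000800 + j0.000316) S
|Y| = 0.000860 S → |Z| = 1/|Y| = 1160 Ω, ∠Z = −∠Y = -21.5°
cos φ = cos(-21.5°) = 0.930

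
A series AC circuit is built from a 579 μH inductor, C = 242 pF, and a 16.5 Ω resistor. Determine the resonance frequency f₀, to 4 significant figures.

425.2 kHz

ω₀ = 1/√(LC) = 1/√(0.000579 × 2.42e-10) = 2.671e+06 rad/s
f₀ = ω₀/(2π) = 425.2 kHz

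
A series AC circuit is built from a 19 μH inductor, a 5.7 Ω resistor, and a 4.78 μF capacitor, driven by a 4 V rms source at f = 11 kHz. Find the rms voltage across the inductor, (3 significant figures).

0.883 V

ω = 2πf = 69120 rad/s
X_L = ωL = 1.31 Ω
X_C = 1/(ωC) = 3.03 Ω
Net reactance X = X_L − X_C = -1.71 Ω
Z = 5.70 − j1.71 Ω
|Z| = √(5.70² + 1.71²) = 5.95 Ω
I = V/|Z| = 672 mA
V_L = I·|Z_L| = 0.672 × 1.31 = 0.883 V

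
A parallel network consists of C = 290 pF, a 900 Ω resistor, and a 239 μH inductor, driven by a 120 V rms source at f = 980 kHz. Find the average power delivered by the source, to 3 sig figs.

16.0 W

ω = 2πf = 6.158e+06 rad/s
X_L = ωL = 1470 Ω
X_C = 1/(ωC) = 560 Ω
Parallel: admittances add. Y = 1/R + 1/(jωL) + jωC
Y = (0.00111 + j0.00111) S
|Y| = 0.00157 S → |Z| = 1/|Y| = 638 Ω, ∠Z = −∠Y = -44.9°
I = V/|Z| = 188 mA
P = VI cos φ = 120 × 0.188 × cos(-44.9°) = 16.0 W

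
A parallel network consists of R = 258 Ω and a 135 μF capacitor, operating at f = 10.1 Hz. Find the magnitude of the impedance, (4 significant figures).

106.3 Ω

ω = 2πf = 63.46 rad/s
X_C = 1/(ωC) = 116.7 Ω
Parallel: admittances add. Y = 1/R + jωC
Y = (0.003876 + j0.008567) S
|Y| = 0.009403 S → |Z| = 1/|Y| = 106.3 Ω, ∠Z = −∠Y = -65.66°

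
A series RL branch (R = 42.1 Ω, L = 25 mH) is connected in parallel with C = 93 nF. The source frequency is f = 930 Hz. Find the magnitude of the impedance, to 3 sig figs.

ω = 2πf = 5843 rad/s
X_L = ωL = 146 Ω
X_C = 1/(ωC) = 1840 Ω
Branch 1 (R+jX_L): Z₁ = 42.1 + j146 Ω, |Z₁| = 152 Ω
Branch 2 (−jX_C): Z₂ = −j1840 Ω
Parallel: Z = Z₁Z₂/(Z₁+Z₂), |Z| = 165 Ω, ∠Z = 72.5°

165 Ω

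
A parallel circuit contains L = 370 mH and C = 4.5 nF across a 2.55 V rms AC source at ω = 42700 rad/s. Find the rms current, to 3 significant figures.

X_L = ωL = 15800 Ω
X_C = 1/(ωC) = 5200 Ω
Parallel: admittances add. Y = 1/(jωL) + jωC
Y = (0 + j0.000129) S
|Y| = 0.000129 S → |Z| = 1/|Y| = 7760 Ω, ∠Z = −∠Y = -90.0°
I = V/|Z| = 2.55/7760 = 329 μA

329 μA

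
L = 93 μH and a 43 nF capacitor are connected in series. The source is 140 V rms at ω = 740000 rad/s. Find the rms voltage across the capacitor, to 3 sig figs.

X_L = ωL = 68.8 Ω
X_C = 1/(ωC) = 31.4 Ω
Net reactance X = X_L − X_C = 37.4 Ω
Z = j37.4 Ω
|Z| = √(0² + 37.4²) = 37.4 Ω
I = V/|Z| = 3.74 A
V_C = I·|Z_C| = 3.74 × 31.4 = 118 V

118 V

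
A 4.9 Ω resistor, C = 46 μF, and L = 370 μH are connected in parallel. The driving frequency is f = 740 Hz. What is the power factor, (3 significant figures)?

ω = 2πf = 4650 rad/s
X_L = ωL = 1.72 Ω
X_C = 1/(ωC) = 4.68 Ω
Parallel: admittances add. Y = 1/R + 1/(jωL) + jωC
Y = (0.204 − j0.367) S
|Y| = 0.420 S → |Z| = 1/|Y| = 2.38 Ω, ∠Z = −∠Y = 60.9°
cos φ = cos(60.9°) = 0.486

0.486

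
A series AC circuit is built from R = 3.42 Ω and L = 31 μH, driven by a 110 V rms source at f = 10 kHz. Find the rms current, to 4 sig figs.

ω = 2πf = 62830 rad/s
X_L = ωL = 1.948 Ω
Z = 3.420 + j1.948 Ω
|Z| = √(3.420² + 1.948²) = 3.936 Ω
I = V/|Z| = 110/3.936 = 27.95 A

27.95 A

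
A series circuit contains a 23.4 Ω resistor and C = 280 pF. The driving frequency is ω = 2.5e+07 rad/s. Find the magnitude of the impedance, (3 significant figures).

X_C = 1/(ωC) = 143 Ω
Z = 23.4 − j143 Ω
|Z| = √(23.4² + 143²) = 145 Ω

145 Ω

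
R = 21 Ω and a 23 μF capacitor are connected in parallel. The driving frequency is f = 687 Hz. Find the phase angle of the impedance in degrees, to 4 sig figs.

-64.38°

ω = 2πf = 4317 rad/s
X_C = 1/(ωC) = 10.07 Ω
Parallel: admittances add. Y = 1/R + jωC
Y = (0.04762 + j0.09928) S
|Y| = 0.1101 S → |Z| = 1/|Y| = 9.082 Ω, ∠Z = −∠Y = -64.38°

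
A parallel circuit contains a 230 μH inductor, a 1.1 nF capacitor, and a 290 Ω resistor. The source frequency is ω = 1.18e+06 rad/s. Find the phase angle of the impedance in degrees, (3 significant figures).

34.7°

X_L = ωL = 271 Ω
X_C = 1/(ωC) = 770 Ω
Parallel: admittances add. Y = 1/R + 1/(jωL) + jωC
Y = (0.00345 − j0.00239) S
|Y| = 0.00419 S → |Z| = 1/|Y| = 238 Ω, ∠Z = −∠Y = 34.7°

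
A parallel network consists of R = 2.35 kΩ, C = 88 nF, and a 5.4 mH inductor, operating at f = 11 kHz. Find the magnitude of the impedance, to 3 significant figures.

292 Ω

ω = 2πf = 69120 rad/s
X_L = ωL = 373 Ω
X_C = 1/(ωC) = 164 Ω
Parallel: admittances add. Y = 1/R + 1/(jωL) + jωC
Y = (0.000426 + j0.00340) S
|Y| = 0.00343 S → |Z| = 1/|Y| = 292 Ω, ∠Z = −∠Y = -82.9°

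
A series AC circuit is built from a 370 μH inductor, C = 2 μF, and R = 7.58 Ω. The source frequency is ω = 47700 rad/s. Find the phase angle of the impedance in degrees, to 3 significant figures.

X_L = ωL = 17.6 Ω
X_C = 1/(ωC) = 10.5 Ω
Net reactance X = X_L − X_C = 7.17 Ω
Z = 7.58 + j7.17 Ω
|Z| = √(7.58² + 7.17²) = 10.4 Ω
∠Z = arctan(7.17/7.58) = 43.4°

43.4°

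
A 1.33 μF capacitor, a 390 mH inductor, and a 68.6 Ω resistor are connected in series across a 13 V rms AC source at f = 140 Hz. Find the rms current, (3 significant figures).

ω = 2πf = 879.6 rad/s
X_L = ωL = 343 Ω
X_C = 1/(ωC) = 855 Ω
Net reactance X = X_L − X_C = -512 Ω
Z = 68.6 − j512 Ω
|Z| = √(68.6² + 512²) = 516 Ω
I = V/|Z| = 13/516 = 25.2 mA

25.2 mA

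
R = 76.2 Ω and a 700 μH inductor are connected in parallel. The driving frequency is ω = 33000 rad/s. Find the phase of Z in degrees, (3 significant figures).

73.1°

X_L = ωL = 23.1 Ω
Parallel: admittances add. Y = 1/R + 1/(jωL)
Y = (0.0131 − j0.0433) S
|Y| = 0.0452 S → |Z| = 1/|Y| = 22.1 Ω, ∠Z = −∠Y = 73.1°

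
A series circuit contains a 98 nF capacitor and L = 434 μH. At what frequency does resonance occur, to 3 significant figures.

ω₀ = 1/√(LC) = 1/√(0.000434 × 9.8e-08) = 153300 rad/s
f₀ = ω₀/(2π) = 24.4 kHz

24.4 kHz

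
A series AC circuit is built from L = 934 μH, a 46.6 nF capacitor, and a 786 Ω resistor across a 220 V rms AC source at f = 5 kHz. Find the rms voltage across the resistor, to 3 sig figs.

ω = 2πf = 31420 rad/s
X_L = ωL = 29.3 Ω
X_C = 1/(ωC) = 683 Ω
Net reactance X = X_L − X_C = -654 Ω
Z = 786 − j654 Ω
|Z| = √(786² + 654²) = 1020 Ω
I = V/|Z| = 215 mA
V_R = I·|Z_R| = 0.215 × 786 = 169 V

169 V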